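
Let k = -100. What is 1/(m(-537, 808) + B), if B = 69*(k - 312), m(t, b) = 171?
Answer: -1/28257 ≈ -3.5389e-5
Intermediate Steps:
B = -28428 (B = 69*(-100 - 312) = 69*(-412) = -28428)
1/(m(-537, 808) + B) = 1/(171 - 28428) = 1/(-28257) = -1/28257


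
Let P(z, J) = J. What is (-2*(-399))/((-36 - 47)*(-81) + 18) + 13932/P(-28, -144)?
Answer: -124075/1284 ≈ -96.632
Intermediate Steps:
(-2*(-399))/((-36 - 47)*(-81) + 18) + 13932/P(-28, -144) = (-2*(-399))/((-36 - 47)*(-81) + 18) + 13932/(-144) = 798/(-83*(-81) + 18) + 13932*(-1/144) = 798/(6723 + 18) - 387/4 = 798/6741 - 387/4 = 798*(1/6741) - 387/4 = 38/321 - 387/4 = -124075/1284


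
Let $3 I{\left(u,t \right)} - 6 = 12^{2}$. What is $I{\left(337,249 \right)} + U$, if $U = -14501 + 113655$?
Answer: $99204$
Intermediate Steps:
$U = 99154$
$I{\left(u,t \right)} = 50$ ($I{\left(u,t \right)} = 2 + \frac{12^{2}}{3} = 2 + \frac{1}{3} \cdot 144 = 2 + 48 = 50$)
$I{\left(337,249 \right)} + U = 50 + 99154 = 99204$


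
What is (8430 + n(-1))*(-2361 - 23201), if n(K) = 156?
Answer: -219475332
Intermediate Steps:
(8430 + n(-1))*(-2361 - 23201) = (8430 + 156)*(-2361 - 23201) = 8586*(-25562) = -219475332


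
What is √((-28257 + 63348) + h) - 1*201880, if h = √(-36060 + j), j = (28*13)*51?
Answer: -201880 + 3*√(3899 + 6*I*√6) ≈ -2.0169e+5 + 0.35305*I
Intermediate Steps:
j = 18564 (j = 364*51 = 18564)
h = 54*I*√6 (h = √(-36060 + 18564) = √(-17496) = 54*I*√6 ≈ 132.27*I)
√((-28257 + 63348) + h) - 1*201880 = √((-28257 + 63348) + 54*I*√6) - 1*201880 = √(35091 + 54*I*√6) - 201880 = -201880 + √(35091 + 54*I*√6)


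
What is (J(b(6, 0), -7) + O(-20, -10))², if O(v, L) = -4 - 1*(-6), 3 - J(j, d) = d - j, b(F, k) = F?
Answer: 324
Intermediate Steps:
J(j, d) = 3 + j - d (J(j, d) = 3 - (d - j) = 3 + (j - d) = 3 + j - d)
O(v, L) = 2 (O(v, L) = -4 + 6 = 2)
(J(b(6, 0), -7) + O(-20, -10))² = ((3 + 6 - 1*(-7)) + 2)² = ((3 + 6 + 7) + 2)² = (16 + 2)² = 18² = 324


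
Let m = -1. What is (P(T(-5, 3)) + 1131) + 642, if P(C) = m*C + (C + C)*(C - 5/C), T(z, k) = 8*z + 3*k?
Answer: 3716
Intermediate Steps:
T(z, k) = 3*k + 8*z
P(C) = -C + 2*C*(C - 5/C) (P(C) = -C + (C + C)*(C - 5/C) = -C + (2*C)*(C - 5/C) = -C + 2*C*(C - 5/C))
(P(T(-5, 3)) + 1131) + 642 = ((-10 - (3*3 + 8*(-5)) + 2*(3*3 + 8*(-5))²) + 1131) + 642 = ((-10 - (9 - 40) + 2*(9 - 40)²) + 1131) + 642 = ((-10 - 1*(-31) + 2*(-31)²) + 1131) + 642 = ((-10 + 31 + 2*961) + 1131) + 642 = ((-10 + 31 + 1922) + 1131) + 642 = (1943 + 1131) + 642 = 3074 + 642 = 3716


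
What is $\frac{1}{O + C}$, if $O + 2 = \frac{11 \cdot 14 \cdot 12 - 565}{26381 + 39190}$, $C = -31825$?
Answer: $- \frac{65571}{2086926934} \approx -3.142 \cdot 10^{-5}$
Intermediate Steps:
$O = - \frac{129859}{65571}$ ($O = -2 + \frac{11 \cdot 14 \cdot 12 - 565}{26381 + 39190} = -2 + \frac{154 \cdot 12 - 565}{65571} = -2 + \left(1848 - 565\right) \frac{1}{65571} = -2 + 1283 \cdot \frac{1}{65571} = -2 + \frac{1283}{65571} = - \frac{129859}{65571} \approx -1.9804$)
$\frac{1}{O + C} = \frac{1}{- \frac{129859}{65571} - 31825} = \frac{1}{- \frac{2086926934}{65571}} = - \frac{65571}{2086926934}$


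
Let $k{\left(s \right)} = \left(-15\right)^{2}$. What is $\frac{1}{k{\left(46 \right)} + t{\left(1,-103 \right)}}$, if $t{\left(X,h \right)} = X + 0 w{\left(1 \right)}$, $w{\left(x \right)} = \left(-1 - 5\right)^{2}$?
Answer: $\frac{1}{226} \approx 0.0044248$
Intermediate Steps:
$w{\left(x \right)} = 36$ ($w{\left(x \right)} = \left(-6\right)^{2} = 36$)
$t{\left(X,h \right)} = X$ ($t{\left(X,h \right)} = X + 0 \cdot 36 = X + 0 = X$)
$k{\left(s \right)} = 225$
$\frac{1}{k{\left(46 \right)} + t{\left(1,-103 \right)}} = \frac{1}{225 + 1} = \frac{1}{226}$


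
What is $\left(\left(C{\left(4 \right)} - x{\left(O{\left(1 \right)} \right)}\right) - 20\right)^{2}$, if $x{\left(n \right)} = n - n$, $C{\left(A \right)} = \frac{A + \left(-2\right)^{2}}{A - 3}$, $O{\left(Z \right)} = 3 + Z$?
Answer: $144$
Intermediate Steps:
$C{\left(A \right)} = \frac{4 + A}{-3 + A}$ ($C{\left(A \right)} = \frac{A + 4}{-3 + A} = \frac{4 + A}{-3 + A}$)
$x{\left(n \right)} = 0$
$\left(\left(C{\left(4 \right)} - x{\left(O{\left(1 \right)} \right)}\right) - 20\right)^{2} = \left(\left(\frac{4 + 4}{-3 + 4} - 0\right) - 20\right)^{2} = \left(\left(1^{-1} \cdot 8 + 0\right) - 20\right)^{2} = \left(\left(1 \cdot 8 + 0\right) - 20\right)^{2} = \left(\left(8 + 0\right) - 20\right)^{2} = \left(8 - 20\right)^{2} = \left(-12\right)^{2} = 144$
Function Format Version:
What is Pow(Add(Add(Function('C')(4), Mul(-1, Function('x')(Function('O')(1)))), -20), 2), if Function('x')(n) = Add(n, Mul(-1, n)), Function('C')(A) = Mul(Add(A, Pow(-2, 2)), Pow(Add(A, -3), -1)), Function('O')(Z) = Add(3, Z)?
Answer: 144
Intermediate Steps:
Function('C')(A) = Mul(Pow(Add(-3, A), -1), Add(4, A)) (Function('C')(A) = Mul(Add(A, 4), Pow(Add(-3, A), -1)) = Mul(Add(4, A), Pow(Add(-3, A), -1)) = Mul(Pow(Add(-3, A), -1), Add(4, A)))
Function('x')(n) = 0
Pow(Add(Add(Function('C')(4), Mul(-1, Function('x')(Function('O')(1)))), -20), 2) = Pow(Add(Add(Mul(Pow(Add(-3, 4), -1), Add(4, 4)), Mul(-1, 0)), -20), 2) = Pow(Add(Add(Mul(Pow(1, -1), 8), 0), -20), 2) = Pow(Add(Add(Mul(1, 8), 0), -20), 2) = Pow(Add(Add(8, 0), -20), 2) = Pow(Add(8, -20), 2) = Pow(-12, 2) = 144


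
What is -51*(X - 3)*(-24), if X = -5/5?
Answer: -4896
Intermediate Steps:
X = -1 (X = -5*1/5 = -1)
-51*(X - 3)*(-24) = -51*(-1 - 3)*(-24) = -51*(-4)*(-24) = -17*(-12)*(-24) = 204*(-24) = -4896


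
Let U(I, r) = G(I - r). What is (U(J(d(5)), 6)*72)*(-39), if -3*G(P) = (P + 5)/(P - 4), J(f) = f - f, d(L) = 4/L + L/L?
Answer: 468/5 ≈ 93.600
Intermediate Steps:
d(L) = 1 + 4/L (d(L) = 4/L + 1 = 1 + 4/L)
J(f) = 0
G(P) = -(5 + P)/(3*(-4 + P)) (G(P) = -(P + 5)/(3*(P - 4)) = -(5 + P)/(3*(-4 + P)))
U(I, r) = (-5 + r - I)/(3*(-4 + I - r)) (U(I, r) = (-5 - (I - r))/(3*(-4 + (I - r))) = (-5 + (r - I))/(3*(-4 + I - r)) = (-5 + r - I)/(3*(-4 + I - r)))
(U(J(d(5)), 6)*72)*(-39) = (((5 + 0 - 1*6)/(3*(4 + 6 - 1*0)))*72)*(-39) = (((5 + 0 - 6)/(3*(4 + 6 + 0)))*72)*(-39) = (((1/3)*(-1)/10)*72)*(-39) = (((1/3)*(1/10)*(-1))*72)*(-39) = -1/30*72*(-39) = -12/5*(-39) = 468/5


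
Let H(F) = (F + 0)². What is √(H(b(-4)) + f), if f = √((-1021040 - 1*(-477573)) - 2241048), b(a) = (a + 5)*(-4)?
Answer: √(16 + 17*I*√9635) ≈ 29.024 + 28.747*I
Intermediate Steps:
b(a) = -20 - 4*a (b(a) = (5 + a)*(-4) = -20 - 4*a)
H(F) = F²
f = 17*I*√9635 (f = √((-1021040 + 477573) - 2241048) = √(-543467 - 2241048) = √(-2784515) = 17*I*√9635 ≈ 1668.7*I)
√(H(b(-4)) + f) = √((-20 - 4*(-4))² + 17*I*√9635) = √((-20 + 16)² + 17*I*√9635) = √((-4)² + 17*I*√9635) = √(16 + 17*I*√9635)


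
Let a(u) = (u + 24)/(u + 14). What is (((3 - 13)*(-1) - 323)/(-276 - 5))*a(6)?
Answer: 939/562 ≈ 1.6708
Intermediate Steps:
a(u) = (24 + u)/(14 + u)
(((3 - 13)*(-1) - 323)/(-276 - 5))*a(6) = (((3 - 13)*(-1) - 323)/(-276 - 5))*((24 + 6)/(14 + 6)) = ((-10*(-1) - 323)/(-281))*(30/20) = ((10 - 323)*(-1/281))*((1/20)*30) = -313*(-1/281)*(3/2) = (313/281)*(3/2) = 939/562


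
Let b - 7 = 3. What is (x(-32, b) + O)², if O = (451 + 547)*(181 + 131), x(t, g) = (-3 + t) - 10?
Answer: 96926991561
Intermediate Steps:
b = 10 (b = 7 + 3 = 10)
x(t, g) = -13 + t
O = 311376 (O = 998*312 = 311376)
(x(-32, b) + O)² = ((-13 - 32) + 311376)² = (-45 + 311376)² = 311331² = 96926991561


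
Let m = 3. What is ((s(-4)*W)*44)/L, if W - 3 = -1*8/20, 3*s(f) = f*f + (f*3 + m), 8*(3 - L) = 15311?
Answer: -32032/229305 ≈ -0.13969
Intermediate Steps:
L = -15287/8 (L = 3 - ⅛*15311 = 3 - 15311/8 = -15287/8 ≈ -1910.9)
s(f) = 1 + f + f²/3 (s(f) = (f*f + (f*3 + 3))/3 = (f² + (3*f + 3))/3 = (f² + (3 + 3*f))/3 = (3 + f² + 3*f)/3 = 1 + f + f²/3)
W = 13/5 (W = 3 - 1*8/20 = 3 - 8*1/20 = 3 - ⅖ = 13/5 ≈ 2.6000)
((s(-4)*W)*44)/L = (((1 - 4 + (⅓)*(-4)²)*(13/5))*44)/(-15287/8) = (((1 - 4 + (⅓)*16)*(13/5))*44)*(-8/15287) = (((1 - 4 + 16/3)*(13/5))*44)*(-8/15287) = (((7/3)*(13/5))*44)*(-8/15287) = ((91/15)*44)*(-8/15287) = (4004/15)*(-8/15287) = -32032/229305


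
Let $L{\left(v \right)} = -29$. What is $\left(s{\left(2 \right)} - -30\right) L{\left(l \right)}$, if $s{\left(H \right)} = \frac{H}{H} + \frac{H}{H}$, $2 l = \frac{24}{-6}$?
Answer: $-928$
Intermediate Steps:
$l = -2$ ($l = \frac{24 \frac{1}{-6}}{2} = \frac{24 \left(- \frac{1}{6}\right)}{2} = \frac{1}{2} \left(-4\right) = -2$)
$s{\left(H \right)} = 2$ ($s{\left(H \right)} = 1 + 1 = 2$)
$\left(s{\left(2 \right)} - -30\right) L{\left(l \right)} = \left(2 - -30\right) \left(-29\right) = \left(2 + 30\right) \left(-29\right) = 32 \left(-29\right) = -928$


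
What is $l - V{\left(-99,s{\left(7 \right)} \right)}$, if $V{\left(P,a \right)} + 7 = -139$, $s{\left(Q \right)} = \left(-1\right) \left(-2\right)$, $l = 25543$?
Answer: $25689$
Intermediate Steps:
$s{\left(Q \right)} = 2$
$V{\left(P,a \right)} = -146$ ($V{\left(P,a \right)} = -7 - 139 = -146$)
$l - V{\left(-99,s{\left(7 \right)} \right)} = 25543 - -146 = 25543 + 146 = 25689$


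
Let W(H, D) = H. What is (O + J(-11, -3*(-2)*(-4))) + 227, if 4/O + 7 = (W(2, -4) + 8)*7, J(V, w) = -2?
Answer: 14179/63 ≈ 225.06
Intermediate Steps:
O = 4/63 (O = 4/(-7 + (2 + 8)*7) = 4/(-7 + 10*7) = 4/(-7 + 70) = 4/63 ≈ 0.063492)
(O + J(-11, -3*(-2)*(-4))) + 227 = (4/63 - 2) + 227 = -122/63 + 227 = 14179/63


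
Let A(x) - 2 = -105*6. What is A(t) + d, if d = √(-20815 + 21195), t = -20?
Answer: -628 + 2*√95 ≈ -608.51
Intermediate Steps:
A(x) = -628 (A(x) = 2 - 105*6 = 2 - 630 = -628)
d = 2*√95 (d = √380 = 2*√95 ≈ 19.494)
A(t) + d = -628 + 2*√95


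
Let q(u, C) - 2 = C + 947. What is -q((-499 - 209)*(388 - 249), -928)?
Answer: -21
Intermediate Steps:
q(u, C) = 949 + C (q(u, C) = 2 + (C + 947) = 2 + (947 + C) = 949 + C)
-q((-499 - 209)*(388 - 249), -928) = -(949 - 928) = -1*21 = -21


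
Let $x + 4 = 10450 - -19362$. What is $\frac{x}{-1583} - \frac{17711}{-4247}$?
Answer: $- \frac{98558063}{6723001} \approx -14.66$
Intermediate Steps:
$x = 29808$ ($x = -4 + \left(10450 - -19362\right) = -4 + \left(10450 + 19362\right) = -4 + 29812 = 29808$)
$\frac{x}{-1583} - \frac{17711}{-4247} = \frac{29808}{-1583} - \frac{17711}{-4247} = 29808 \left(- \frac{1}{1583}\right) - - \frac{17711}{4247} = - \frac{29808}{1583} + \frac{17711}{4247} = - \frac{98558063}{6723001}$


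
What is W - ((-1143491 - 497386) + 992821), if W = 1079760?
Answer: 1727816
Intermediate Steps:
W - ((-1143491 - 497386) + 992821) = 1079760 - ((-1143491 - 497386) + 992821) = 1079760 - (-1640877 + 992821) = 1079760 - 1*(-648056) = 1079760 + 648056 = 1727816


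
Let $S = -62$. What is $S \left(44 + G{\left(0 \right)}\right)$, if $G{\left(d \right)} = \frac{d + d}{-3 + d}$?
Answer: $-2728$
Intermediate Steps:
$G{\left(d \right)} = \frac{2 d}{-3 + d}$
$S \left(44 + G{\left(0 \right)}\right) = - 62 \left(44 + 2 \cdot 0 \frac{1}{-3 + 0}\right) = - 62 \left(44 + 2 \cdot 0 \frac{1}{-3}\right) = - 62 \left(44 + 2 \cdot 0 \left(- \frac{1}{3}\right)\right) = - 62 \left(44 + 0\right) = \left(-62\right) 44 = -2728$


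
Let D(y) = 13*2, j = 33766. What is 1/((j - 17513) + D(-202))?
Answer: 1/16279 ≈ 6.1429e-5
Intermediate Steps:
D(y) = 26
1/((j - 17513) + D(-202)) = 1/((33766 - 17513) + 26) = 1/(16253 + 26) = 1/16279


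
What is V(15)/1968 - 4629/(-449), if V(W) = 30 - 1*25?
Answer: 9112117/883632 ≈ 10.312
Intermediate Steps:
V(W) = 5 (V(W) = 30 - 25 = 5)
V(15)/1968 - 4629/(-449) = 5/1968 - 4629/(-449) = 5*(1/1968) - 4629*(-1/449) = 5/1968 + 4629/449 = 9112117/883632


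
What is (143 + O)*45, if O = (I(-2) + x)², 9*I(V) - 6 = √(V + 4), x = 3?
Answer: 63370/9 + 110*√2/3 ≈ 7093.0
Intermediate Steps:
I(V) = ⅔ + √(4 + V)/9 (I(V) = ⅔ + √(V + 4)/9 = ⅔ + √(4 + V)/9)
O = (11/3 + √2/9)² (O = ((⅔ + √(4 - 2)/9) + 3)² = ((⅔ + √2/9) + 3)² = (11/3 + √2/9)² ≈ 14.621)
(143 + O)*45 = (143 + (33 + √2)²/81)*45 = 6435 + 5*(33 + √2)²/9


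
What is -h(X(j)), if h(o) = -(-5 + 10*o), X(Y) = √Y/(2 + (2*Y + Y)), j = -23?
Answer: -5 - 10*I*√23/67 ≈ -5.0 - 0.7158*I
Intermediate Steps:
X(Y) = √Y/(2 + 3*Y)
h(o) = 5 - 10*o
-h(X(j)) = -(5 - 10*√(-23)/(2 + 3*(-23))) = -(5 - 10*I*√23/(2 - 69)) = -(5 - 10*I*√23/(-67)) = -(5 - 10*I*√23*(-1)/67) = -(5 - (-10)*I*√23/67) = -(5 + 10*I*√23/67) = -5 - 10*I*√23/67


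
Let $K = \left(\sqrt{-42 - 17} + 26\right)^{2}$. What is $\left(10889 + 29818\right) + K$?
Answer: $41324 + 52 i \sqrt{59} \approx 41324.0 + 399.42 i$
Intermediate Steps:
$K = \left(26 + i \sqrt{59}\right)^{2}$ ($K = \left(\sqrt{-59} + 26\right)^{2} = \left(i \sqrt{59} + 26\right)^{2} = \left(26 + i \sqrt{59}\right)^{2} \approx 617.0 + 399.42 i$)
$\left(10889 + 29818\right) + K = \left(10889 + 29818\right) + \left(26 + i \sqrt{59}\right)^{2} = 40707 + \left(26 + i \sqrt{59}\right)^{2}$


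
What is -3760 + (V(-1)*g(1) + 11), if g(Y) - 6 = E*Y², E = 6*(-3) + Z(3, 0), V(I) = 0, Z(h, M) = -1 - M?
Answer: -3749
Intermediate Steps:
E = -19 (E = 6*(-3) + (-1 - 1*0) = -18 + (-1 + 0) = -18 - 1 = -19)
g(Y) = 6 - 19*Y²
-3760 + (V(-1)*g(1) + 11) = -3760 + (0*(6 - 19*1²) + 11) = -3760 + (0*(6 - 19*1) + 11) = -3760 + (0*(6 - 19) + 11) = -3760 + (0*(-13) + 11) = -3760 + (0 + 11) = -3760 + 11 = -3749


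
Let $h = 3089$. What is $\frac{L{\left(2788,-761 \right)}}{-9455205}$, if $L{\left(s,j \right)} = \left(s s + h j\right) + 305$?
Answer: $- \frac{1084504}{1891041} \approx -0.5735$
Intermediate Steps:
$L{\left(s,j \right)} = 305 + s^{2} + 3089 j$ ($L{\left(s,j \right)} = \left(s s + 3089 j\right) + 305 = \left(s^{2} + 3089 j\right) + 305 = 305 + s^{2} + 3089 j$)
$\frac{L{\left(2788,-761 \right)}}{-9455205} = \frac{305 + 2788^{2} + 3089 \left(-761\right)}{-9455205} = \left(305 + 7772944 - 2350729\right) \left(- \frac{1}{9455205}\right) = 5422520 \left(- \frac{1}{9455205}\right) = - \frac{1084504}{1891041}$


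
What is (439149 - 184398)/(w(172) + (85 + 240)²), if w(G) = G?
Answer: 254751/105797 ≈ 2.4079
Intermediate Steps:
(439149 - 184398)/(w(172) + (85 + 240)²) = (439149 - 184398)/(172 + (85 + 240)²) = 254751/(172 + 325²) = 254751/(172 + 105625) = 254751/105797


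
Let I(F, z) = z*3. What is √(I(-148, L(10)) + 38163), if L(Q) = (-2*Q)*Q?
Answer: √37563 ≈ 193.81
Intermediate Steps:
L(Q) = -2*Q²
I(F, z) = 3*z
√(I(-148, L(10)) + 38163) = √(3*(-2*10²) + 38163) = √(3*(-2*100) + 38163) = √(3*(-200) + 38163) = √(-600 + 38163) = √37563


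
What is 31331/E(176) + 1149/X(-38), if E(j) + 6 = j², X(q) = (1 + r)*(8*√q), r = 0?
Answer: 1649/1630 - 1149*I*√38/304 ≈ 1.0117 - 23.299*I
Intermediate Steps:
X(q) = 8*√q (X(q) = (1 + 0)*(8*√q) = 1*(8*√q) = 8*√q)
E(j) = -6 + j²
31331/E(176) + 1149/X(-38) = 31331/(-6 + 176²) + 1149/((8*√(-38))) = 31331/(-6 + 30976) + 1149/((8*(I*√38))) = 31331/30970 + 1149/((8*I*√38)) = 31331*(1/30970) + 1149*(-I*√38/304) = 1649/1630 - 1149*I*√38/304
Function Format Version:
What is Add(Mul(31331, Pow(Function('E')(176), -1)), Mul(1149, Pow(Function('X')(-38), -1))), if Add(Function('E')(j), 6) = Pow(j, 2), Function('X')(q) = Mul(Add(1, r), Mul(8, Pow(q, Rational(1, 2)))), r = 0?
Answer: Add(Rational(1649, 1630), Mul(Rational(-1149, 304), I, Pow(38, Rational(1, 2)))) ≈ Add(1.0117, Mul(-23.299, I))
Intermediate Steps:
Function('X')(q) = Mul(8, Pow(q, Rational(1, 2))) (Function('X')(q) = Mul(Add(1, 0), Mul(8, Pow(q, Rational(1, 2)))) = Mul(1, Mul(8, Pow(q, Rational(1, 2)))) = Mul(8, Pow(q, Rational(1, 2))))
Function('E')(j) = Add(-6, Pow(j, 2))
Add(Mul(31331, Pow(Function('E')(176), -1)), Mul(1149, Pow(Function('X')(-38), -1))) = Add(Mul(31331, Pow(Add(-6, Pow(176, 2)), -1)), Mul(1149, Pow(Mul(8, Pow(-38, Rational(1, 2))), -1))) = Add(Mul(31331, Pow(Add(-6, 30976), -1)), Mul(1149, Pow(Mul(8, Mul(I, Pow(38, Rational(1, 2)))), -1))) = Add(Mul(31331, Pow(30970, -1)), Mul(1149, Pow(Mul(8, I, Pow(38, Rational(1, 2))), -1))) = Add(Mul(31331, Rational(1, 30970)), Mul(1149, Mul(Rational(-1, 304), I, Pow(38, Rational(1, 2))))) = Add(Rational(1649, 1630), Mul(Rational(-1149, 304), I, Pow(38, Rational(1, 2))))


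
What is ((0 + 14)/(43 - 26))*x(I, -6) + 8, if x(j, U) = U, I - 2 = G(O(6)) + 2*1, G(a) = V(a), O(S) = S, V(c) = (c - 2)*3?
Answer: 52/17 ≈ 3.0588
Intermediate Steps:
V(c) = -6 + 3*c (V(c) = (-2 + c)*3 = -6 + 3*c)
G(a) = -6 + 3*a
I = 16 (I = 2 + ((-6 + 3*6) + 2*1) = 2 + ((-6 + 18) + 2) = 2 + (12 + 2) = 2 + 14 = 16)
((0 + 14)/(43 - 26))*x(I, -6) + 8 = ((0 + 14)/(43 - 26))*(-6) + 8 = (14/17)*(-6) + 8 = -84/17 + 8 = 52/17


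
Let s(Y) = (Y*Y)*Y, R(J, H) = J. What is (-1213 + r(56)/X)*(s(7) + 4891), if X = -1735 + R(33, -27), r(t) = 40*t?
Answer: -5408726622/851 ≈ -6.3557e+6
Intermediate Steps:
X = -1702 (X = -1735 + 33 = -1702)
s(Y) = Y³ (s(Y) = Y²*Y = Y³)
(-1213 + r(56)/X)*(s(7) + 4891) = (-1213 + (40*56)/(-1702))*(7³ + 4891) = (-1213 + 2240*(-1/1702))*(343 + 4891) = (-1213 - 1120/851)*5234 = -1033383/851*5234 = -5408726622/851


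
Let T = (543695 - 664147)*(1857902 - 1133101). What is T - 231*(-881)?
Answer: -87303526541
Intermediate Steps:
T = -87303730052 (T = -120452*724801 = -87303730052)
T - 231*(-881) = -87303730052 - 231*(-881) = -87303730052 + 203511 = -87303526541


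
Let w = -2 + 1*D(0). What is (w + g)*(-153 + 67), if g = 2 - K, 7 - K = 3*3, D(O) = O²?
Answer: -172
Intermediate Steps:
K = -2 (K = 7 - 3*3 = 7 - 1*9 = 7 - 9 = -2)
g = 4 (g = 2 - 1*(-2) = 2 + 2 = 4)
w = -2 (w = -2 + 1*0² = -2 + 1*0 = -2 + 0 = -2)
(w + g)*(-153 + 67) = (-2 + 4)*(-153 + 67) = 2*(-86) = -172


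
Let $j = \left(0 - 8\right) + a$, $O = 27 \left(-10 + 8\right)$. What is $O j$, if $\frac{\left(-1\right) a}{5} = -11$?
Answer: $-2538$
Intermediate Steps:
$a = 55$ ($a = \left(-5\right) \left(-11\right) = 55$)
$O = -54$ ($O = 27 \left(-2\right) = -54$)
$j = 47$ ($j = \left(0 - 8\right) + 55 = -8 + 55 = 47$)
$O j = \left(-54\right) 47 = -2538$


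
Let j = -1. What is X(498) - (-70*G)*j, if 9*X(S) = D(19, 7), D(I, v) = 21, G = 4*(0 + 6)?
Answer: -5033/3 ≈ -1677.7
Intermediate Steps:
G = 24 (G = 4*6 = 24)
X(S) = 7/3 (X(S) = (⅑)*21 = 7/3)
X(498) - (-70*G)*j = 7/3 - (-70*24)*(-1) = 7/3 - (-1680)*(-1) = 7/3 - 1*1680 = 7/3 - 1680 = -5033/3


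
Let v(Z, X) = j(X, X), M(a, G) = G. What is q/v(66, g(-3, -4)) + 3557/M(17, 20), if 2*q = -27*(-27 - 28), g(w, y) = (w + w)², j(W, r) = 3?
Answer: 8507/20 ≈ 425.35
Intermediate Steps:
g(w, y) = 4*w² (g(w, y) = (2*w)² = 4*w²)
v(Z, X) = 3
q = 1485/2 (q = (-27*(-27 - 28))/2 = (-27*(-55))/2 = (½)*1485 = 1485/2 ≈ 742.50)
q/v(66, g(-3, -4)) + 3557/M(17, 20) = (1485/2)/3 + 3557/20 = (1485/2)*(⅓) + 3557*(1/20) = 495/2 + 3557/20 = 8507/20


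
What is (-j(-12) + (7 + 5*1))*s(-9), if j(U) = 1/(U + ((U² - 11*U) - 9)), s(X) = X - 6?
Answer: -3059/17 ≈ -179.94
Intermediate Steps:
s(X) = -6 + X
j(U) = 1/(-9 + U² - 10*U) (j(U) = 1/(U + (-9 + U² - 11*U)) = 1/(-9 + U² - 10*U))
(-j(-12) + (7 + 5*1))*s(-9) = (-1/(-9 + (-12)² - 10*(-12)) + (7 + 5*1))*(-6 - 9) = (-1/(-9 + 144 + 120) + (7 + 5))*(-15) = (-1/255 + 12)*(-15) = (3059/255)*(-15) = -3059/17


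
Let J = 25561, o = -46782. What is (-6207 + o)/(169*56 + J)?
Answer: -17663/11675 ≈ -1.5129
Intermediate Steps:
(-6207 + o)/(169*56 + J) = (-6207 - 46782)/(169*56 + 25561) = -52989/(9464 + 25561) = -52989/35025 = -52989*1/35025 = -17663/11675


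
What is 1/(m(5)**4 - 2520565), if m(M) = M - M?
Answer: -1/2520565 ≈ -3.9674e-7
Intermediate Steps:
m(M) = 0
1/(m(5)**4 - 2520565) = 1/(0**4 - 2520565) = 1/(0 - 2520565) = 1/(-2520565) = -1/2520565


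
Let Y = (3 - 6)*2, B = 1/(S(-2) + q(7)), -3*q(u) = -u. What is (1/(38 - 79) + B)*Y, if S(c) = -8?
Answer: 840/697 ≈ 1.2052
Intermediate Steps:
q(u) = u/3 (q(u) = -(-1)*u/3 = u/3)
B = -3/17 (B = 1/(-8 + (1/3)*7) = 1/(-8 + 7/3) = 1/(-17/3) = -3/17 ≈ -0.17647)
Y = -6 (Y = -3*2 = -6)
(1/(38 - 79) + B)*Y = (1/(38 - 79) - 3/17)*(-6) = (1/(-41) - 3/17)*(-6) = (-1/41 - 3/17)*(-6) = -140/697*(-6) = 840/697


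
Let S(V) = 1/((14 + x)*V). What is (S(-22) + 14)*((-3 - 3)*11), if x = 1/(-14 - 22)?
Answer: -464664/503 ≈ -923.79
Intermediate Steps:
x = -1/36 (x = 1/(-36) = -1/36 ≈ -0.027778)
S(V) = 36/(503*V) (S(V) = 1/((14 - 1/36)*V) = 1/((503/36)*V) = 36/(503*V))
(S(-22) + 14)*((-3 - 3)*11) = ((36/503)/(-22) + 14)*((-3 - 3)*11) = ((36/503)*(-1/22) + 14)*(-6*11) = (-18/5533 + 14)*(-66) = (77444/5533)*(-66) = -464664/503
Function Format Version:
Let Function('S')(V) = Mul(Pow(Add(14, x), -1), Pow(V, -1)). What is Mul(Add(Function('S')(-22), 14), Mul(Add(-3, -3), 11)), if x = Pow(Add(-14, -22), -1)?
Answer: Rational(-464664, 503) ≈ -923.79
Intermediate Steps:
x = Rational(-1, 36) (x = Pow(-36, -1) = Rational(-1, 36) ≈ -0.027778)
Function('S')(V) = Mul(Rational(36, 503), Pow(V, -1)) (Function('S')(V) = Mul(Pow(Add(14, Rational(-1, 36)), -1), Pow(V, -1)) = Mul(Pow(Rational(503, 36), -1), Pow(V, -1)) = Mul(Rational(36, 503), Pow(V, -1)))
Mul(Add(Function('S')(-22), 14), Mul(Add(-3, -3), 11)) = Mul(Add(Mul(Rational(36, 503), Pow(-22, -1)), 14), Mul(Add(-3, -3), 11)) = Mul(Add(Mul(Rational(36, 503), Rational(-1, 22)), 14), Mul(-6, 11)) = Mul(Add(Rational(-18, 5533), 14), -66) = Mul(Rational(77444, 5533), -66) = Rational(-464664, 503)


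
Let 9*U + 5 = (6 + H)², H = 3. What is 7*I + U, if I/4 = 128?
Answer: 32332/9 ≈ 3592.4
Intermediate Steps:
I = 512 (I = 4*128 = 512)
U = 76/9 (U = -5/9 + (6 + 3)²/9 = -5/9 + (⅑)*9² = -5/9 + (⅑)*81 = -5/9 + 9 = 76/9 ≈ 8.4444)
7*I + U = 7*512 + 76/9 = 3584 + 76/9 = 32332/9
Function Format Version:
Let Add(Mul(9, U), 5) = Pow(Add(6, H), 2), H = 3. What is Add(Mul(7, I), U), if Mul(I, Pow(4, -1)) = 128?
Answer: Rational(32332, 9) ≈ 3592.4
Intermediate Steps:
I = 512 (I = Mul(4, 128) = 512)
U = Rational(76, 9) (U = Add(Rational(-5, 9), Mul(Rational(1, 9), Pow(Add(6, 3), 2))) = Add(Rational(-5, 9), Mul(Rational(1, 9), Pow(9, 2))) = Add(Rational(-5, 9), Mul(Rational(1, 9), 81)) = Add(Rational(-5, 9), 9) = Rational(76, 9) ≈ 8.4444)
Add(Mul(7, I), U) = Add(Mul(7, 512), Rational(76, 9)) = Add(3584, Rational(76, 9)) = Rational(32332, 9)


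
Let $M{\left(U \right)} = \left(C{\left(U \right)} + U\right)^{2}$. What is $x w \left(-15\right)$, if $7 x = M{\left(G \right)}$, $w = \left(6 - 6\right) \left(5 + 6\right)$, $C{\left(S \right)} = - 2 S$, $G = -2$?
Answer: $0$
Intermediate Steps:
$M{\left(U \right)} = U^{2}$ ($M{\left(U \right)} = \left(- 2 U + U\right)^{2} = \left(- U\right)^{2} = U^{2}$)
$w = 0$ ($w = \left(6 - 6\right) 11 = 0 \cdot 11 = 0$)
$x = \frac{4}{7}$ ($x = \frac{\left(-2\right)^{2}}{7} = \frac{1}{7} \cdot 4 = \frac{4}{7} \approx 0.57143$)
$x w \left(-15\right) = \frac{4}{7} \cdot 0 \left(-15\right) = 0 \left(-15\right) = 0$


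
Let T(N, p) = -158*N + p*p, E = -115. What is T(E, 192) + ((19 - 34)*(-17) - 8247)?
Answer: 47042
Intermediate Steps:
T(N, p) = p**2 - 158*N (T(N, p) = -158*N + p**2 = p**2 - 158*N)
T(E, 192) + ((19 - 34)*(-17) - 8247) = (192**2 - 158*(-115)) + ((19 - 34)*(-17) - 8247) = (36864 + 18170) + (-15*(-17) - 8247) = 55034 + (255 - 8247) = 55034 - 7992 = 47042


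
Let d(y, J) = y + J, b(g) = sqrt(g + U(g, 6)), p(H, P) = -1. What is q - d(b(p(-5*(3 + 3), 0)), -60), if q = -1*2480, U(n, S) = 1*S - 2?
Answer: -2420 - sqrt(3) ≈ -2421.7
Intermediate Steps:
U(n, S) = -2 + S (U(n, S) = S - 2 = -2 + S)
b(g) = sqrt(4 + g) (b(g) = sqrt(g + (-2 + 6)) = sqrt(g + 4) = sqrt(4 + g))
q = -2480
d(y, J) = J + y
q - d(b(p(-5*(3 + 3), 0)), -60) = -2480 - (-60 + sqrt(4 - 1)) = -2480 - (-60 + sqrt(3)) = -2480 + (60 - sqrt(3)) = -2420 - sqrt(3)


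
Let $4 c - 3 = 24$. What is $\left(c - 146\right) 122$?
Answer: $- \frac{33977}{2} \approx -16989.0$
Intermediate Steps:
$c = \frac{27}{4}$ ($c = \frac{3}{4} + \frac{1}{4} \cdot 24 = \frac{3}{4} + 6 = \frac{27}{4} \approx 6.75$)
$\left(c - 146\right) 122 = \left(\frac{27}{4} - 146\right) 122 = \left(- \frac{557}{4}\right) 122 = - \frac{33977}{2}$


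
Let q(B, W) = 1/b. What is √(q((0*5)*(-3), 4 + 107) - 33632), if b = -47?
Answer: I*√74293135/47 ≈ 183.39*I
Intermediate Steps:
q(B, W) = -1/47 (q(B, W) = 1/(-47) = -1/47)
√(q((0*5)*(-3), 4 + 107) - 33632) = √(-1/47 - 33632) = √(-1580705/47) = I*√74293135/47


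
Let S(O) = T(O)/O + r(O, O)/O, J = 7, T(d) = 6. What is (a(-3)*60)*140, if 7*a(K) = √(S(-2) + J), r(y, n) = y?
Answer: 1200*√5 ≈ 2683.3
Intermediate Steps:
S(O) = 1 + 6/O (S(O) = 6/O + O/O = 6/O + 1 = 1 + 6/O)
a(K) = √5/7 (a(K) = √((6 - 2)/(-2) + 7)/7 = √(-½*4 + 7)/7 = √(-2 + 7)/7 = √5/7)
(a(-3)*60)*140 = ((√5/7)*60)*140 = (60*√5/7)*140 = 1200*√5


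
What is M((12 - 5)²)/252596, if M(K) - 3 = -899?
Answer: -224/63149 ≈ -0.0035472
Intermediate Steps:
M(K) = -896 (M(K) = 3 - 899 = -896)
M((12 - 5)²)/252596 = -896/252596 = -896*1/252596 = -224/63149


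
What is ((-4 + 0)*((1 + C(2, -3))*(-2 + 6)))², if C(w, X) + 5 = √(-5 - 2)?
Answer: 2304 - 2048*I*√7 ≈ 2304.0 - 5418.5*I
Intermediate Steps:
C(w, X) = -5 + I*√7 (C(w, X) = -5 + √(-5 - 2) = -5 + √(-7) = -5 + I*√7)
((-4 + 0)*((1 + C(2, -3))*(-2 + 6)))² = ((-4 + 0)*((1 + (-5 + I*√7))*(-2 + 6)))² = (-4*(-4 + I*√7)*4)² = (-4*(-16 + 4*I*√7))² = (64 - 16*I*√7)²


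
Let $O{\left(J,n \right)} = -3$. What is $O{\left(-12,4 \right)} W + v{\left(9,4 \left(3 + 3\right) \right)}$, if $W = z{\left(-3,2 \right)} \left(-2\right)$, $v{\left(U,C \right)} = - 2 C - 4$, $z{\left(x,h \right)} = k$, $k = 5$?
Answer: $-22$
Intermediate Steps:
$z{\left(x,h \right)} = 5$
$v{\left(U,C \right)} = -4 - 2 C$
$W = -10$ ($W = 5 \left(-2\right) = -10$)
$O{\left(-12,4 \right)} W + v{\left(9,4 \left(3 + 3\right) \right)} = \left(-3\right) \left(-10\right) - \left(4 + 2 \cdot 4 \left(3 + 3\right)\right) = 30 - \left(4 + 2 \cdot 4 \cdot 6\right) = 30 - 52 = -22$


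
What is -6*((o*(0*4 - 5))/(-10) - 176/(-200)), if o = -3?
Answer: 93/25 ≈ 3.7200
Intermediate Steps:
-6*((o*(0*4 - 5))/(-10) - 176/(-200)) = -6*(-3*(0*4 - 5)/(-10) - 176/(-200)) = -6*(-3*(0 - 5)*(-1/10) - 176*(-1/200)) = -6*(-3*(-5)*(-1/10) + 22/25) = -6*(15*(-1/10) + 22/25) = -6*(-3/2 + 22/25) = -6*(-31/50) = 93/25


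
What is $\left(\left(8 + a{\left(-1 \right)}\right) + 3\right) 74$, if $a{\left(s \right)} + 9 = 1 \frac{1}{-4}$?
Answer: $\frac{259}{2} \approx 129.5$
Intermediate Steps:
$a{\left(s \right)} = - \frac{37}{4}$ ($a{\left(s \right)} = -9 + 1 \frac{1}{-4} = -9 + 1 \left(- \frac{1}{4}\right) = -9 - \frac{1}{4} = - \frac{37}{4}$)
$\left(\left(8 + a{\left(-1 \right)}\right) + 3\right) 74 = \left(\left(8 - \frac{37}{4}\right) + 3\right) 74 = \left(- \frac{5}{4} + 3\right) 74 = \frac{7}{4} \cdot 74 = \frac{259}{2}$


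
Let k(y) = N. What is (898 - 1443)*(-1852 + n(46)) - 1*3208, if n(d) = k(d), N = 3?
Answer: 1004497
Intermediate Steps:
k(y) = 3
n(d) = 3
(898 - 1443)*(-1852 + n(46)) - 1*3208 = (898 - 1443)*(-1852 + 3) - 1*3208 = -545*(-1849) - 3208 = 1007705 - 3208 = 1004497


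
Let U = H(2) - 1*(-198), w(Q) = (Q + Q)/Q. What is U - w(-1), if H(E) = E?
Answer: 198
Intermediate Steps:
w(Q) = 2 (w(Q) = (2*Q)/Q = 2)
U = 200 (U = 2 - 1*(-198) = 2 + 198 = 200)
U - w(-1) = 200 - 1*2 = 200 - 2 = 198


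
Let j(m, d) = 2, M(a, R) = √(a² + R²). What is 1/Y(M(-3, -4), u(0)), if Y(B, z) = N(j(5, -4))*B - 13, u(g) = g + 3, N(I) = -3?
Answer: -1/28 ≈ -0.035714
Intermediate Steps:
M(a, R) = √(R² + a²)
u(g) = 3 + g
Y(B, z) = -13 - 3*B (Y(B, z) = -3*B - 13 = -13 - 3*B)
1/Y(M(-3, -4), u(0)) = 1/(-13 - 3*√((-4)² + (-3)²)) = 1/(-13 - 3*√(16 + 9)) = 1/(-13 - 3*√25) = 1/(-13 - 3*5) = 1/(-13 - 15) = 1/(-28) = -1/28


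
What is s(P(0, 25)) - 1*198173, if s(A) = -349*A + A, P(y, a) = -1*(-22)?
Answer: -205829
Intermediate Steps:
P(y, a) = 22
s(A) = -348*A
s(P(0, 25)) - 1*198173 = -348*22 - 1*198173 = -7656 - 198173 = -205829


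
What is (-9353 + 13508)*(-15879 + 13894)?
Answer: -8247675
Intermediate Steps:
(-9353 + 13508)*(-15879 + 13894) = 4155*(-1985) = -8247675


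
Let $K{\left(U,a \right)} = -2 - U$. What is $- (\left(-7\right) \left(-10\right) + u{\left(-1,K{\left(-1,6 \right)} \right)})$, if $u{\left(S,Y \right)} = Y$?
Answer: $-69$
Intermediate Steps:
$- (\left(-7\right) \left(-10\right) + u{\left(-1,K{\left(-1,6 \right)} \right)}) = - (\left(-7\right) \left(-10\right) - 1) = - (70 + \left(-2 + 1\right)) = - (70 - 1) = \left(-1\right) 69 = -69$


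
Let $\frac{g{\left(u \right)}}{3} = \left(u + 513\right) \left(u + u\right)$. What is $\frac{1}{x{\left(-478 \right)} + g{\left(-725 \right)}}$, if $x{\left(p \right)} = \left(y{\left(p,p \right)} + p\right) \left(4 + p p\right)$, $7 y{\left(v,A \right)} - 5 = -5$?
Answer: $- \frac{1}{108295064} \approx -9.234 \cdot 10^{-9}$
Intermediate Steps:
$y{\left(v,A \right)} = 0$ ($y{\left(v,A \right)} = \frac{5}{7} + \frac{1}{7} \left(-5\right) = \frac{5}{7} - \frac{5}{7} = 0$)
$g{\left(u \right)} = 6 u \left(513 + u\right)$ ($g{\left(u \right)} = 3 \left(u + 513\right) \left(u + u\right) = 3 \left(513 + u\right) 2 u = 3 \cdot 2 u \left(513 + u\right) = 6 u \left(513 + u\right)$)
$x{\left(p \right)} = p \left(4 + p^{2}\right)$ ($x{\left(p \right)} = \left(0 + p\right) \left(4 + p p\right) = p \left(4 + p^{2}\right)$)
$\frac{1}{x{\left(-478 \right)} + g{\left(-725 \right)}} = \frac{1}{- 478 \left(4 + \left(-478\right)^{2}\right) + 6 \left(-725\right) \left(513 - 725\right)} = \frac{1}{- 478 \left(4 + 228484\right) + 6 \left(-725\right) \left(-212\right)} = \frac{1}{\left(-478\right) 228488 + 922200} = \frac{1}{-109217264 + 922200} = \frac{1}{-108295064} = - \frac{1}{108295064}$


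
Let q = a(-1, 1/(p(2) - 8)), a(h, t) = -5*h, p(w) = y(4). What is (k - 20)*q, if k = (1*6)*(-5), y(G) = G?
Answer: -250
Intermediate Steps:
p(w) = 4
q = 5 (q = -5*(-1) = 5)
k = -30 (k = 6*(-5) = -30)
(k - 20)*q = (-30 - 20)*5 = -50*5 = -250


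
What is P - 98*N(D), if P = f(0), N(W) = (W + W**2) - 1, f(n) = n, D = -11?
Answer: -10682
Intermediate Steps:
N(W) = -1 + W + W**2
P = 0
P - 98*N(D) = 0 - 98*(-1 - 11 + (-11)**2) = 0 - 98*(-1 - 11 + 121) = 0 - 98*109 = 0 - 10682 = -10682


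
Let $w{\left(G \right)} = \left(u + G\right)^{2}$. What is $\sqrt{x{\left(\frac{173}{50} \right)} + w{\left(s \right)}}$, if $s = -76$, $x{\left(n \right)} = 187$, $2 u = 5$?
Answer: $\frac{\sqrt{22357}}{2} \approx 74.761$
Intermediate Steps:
$u = \frac{5}{2}$ ($u = \frac{1}{2} \cdot 5 = \frac{5}{2} \approx 2.5$)
$w{\left(G \right)} = \left(\frac{5}{2} + G\right)^{2}$
$\sqrt{x{\left(\frac{173}{50} \right)} + w{\left(s \right)}} = \sqrt{187 + \frac{\left(5 + 2 \left(-76\right)\right)^{2}}{4}} = \sqrt{187 + \frac{\left(5 - 152\right)^{2}}{4}} = \sqrt{187 + \frac{\left(-147\right)^{2}}{4}} = \sqrt{187 + \frac{1}{4} \cdot 21609} = \sqrt{187 + \frac{21609}{4}} = \sqrt{\frac{22357}{4}} = \frac{\sqrt{22357}}{2}$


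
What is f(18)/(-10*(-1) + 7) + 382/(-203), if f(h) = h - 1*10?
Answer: -4870/3451 ≈ -1.4112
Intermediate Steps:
f(h) = -10 + h (f(h) = h - 10 = -10 + h)
f(18)/(-10*(-1) + 7) + 382/(-203) = (-10 + 18)/(-10*(-1) + 7) + 382/(-203) = 8/(10 + 7) + 382*(-1/203) = 8/17 - 382/203 = -4870/3451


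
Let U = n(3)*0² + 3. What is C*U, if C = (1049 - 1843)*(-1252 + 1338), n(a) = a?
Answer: -204852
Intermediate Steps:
C = -68284 (C = -794*86 = -68284)
U = 3 (U = 3*0² + 3 = 3*0 + 3 = 0 + 3 = 3)
C*U = -68284*3 = -204852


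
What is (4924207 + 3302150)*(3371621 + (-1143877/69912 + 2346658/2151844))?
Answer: 347716740289877942894881/12536643144 ≈ 2.7736e+13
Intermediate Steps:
(4924207 + 3302150)*(3371621 + (-1143877/69912 + 2346658/2151844)) = 8226357*(3371621 + (-1143877*1/69912 + 2346658*(1/2151844))) = 8226357*(3371621 + (-1143877/69912 + 1173329/1075922)) = 8226357*(3371621 - 574346326273/37609929432) = 8226357*(126805853535122999/37609929432) = 347716740289877942894881/12536643144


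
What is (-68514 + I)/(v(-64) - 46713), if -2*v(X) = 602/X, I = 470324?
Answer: -25715840/2989331 ≈ -8.6025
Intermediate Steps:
v(X) = -301/X
(-68514 + I)/(v(-64) - 46713) = (-68514 + 470324)/(-301/(-64) - 46713) = 401810/(-301*(-1/64) - 46713) = 401810/(301/64 - 46713) = 401810/(-2989331/64) = 401810*(-64/2989331) = -25715840/2989331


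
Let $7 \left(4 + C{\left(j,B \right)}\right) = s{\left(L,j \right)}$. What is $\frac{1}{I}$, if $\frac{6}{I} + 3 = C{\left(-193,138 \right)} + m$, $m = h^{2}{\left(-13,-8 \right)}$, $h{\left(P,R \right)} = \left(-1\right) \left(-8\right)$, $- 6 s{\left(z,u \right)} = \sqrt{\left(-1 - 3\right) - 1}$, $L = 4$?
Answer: $\frac{19}{2} - \frac{i \sqrt{5}}{252} \approx 9.5 - 0.0088733 i$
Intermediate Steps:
$s{\left(z,u \right)} = - \frac{i \sqrt{5}}{6}$ ($s{\left(z,u \right)} = - \frac{\sqrt{\left(-1 - 3\right) - 1}}{6} = - \frac{\sqrt{-4 - 1}}{6} = - \frac{\sqrt{-5}}{6} = - \frac{i \sqrt{5}}{6}$)
$h{\left(P,R \right)} = 8$
$C{\left(j,B \right)} = -4 - \frac{i \sqrt{5}}{42}$ ($C{\left(j,B \right)} = -4 + \frac{\left(- \frac{1}{6}\right) i \sqrt{5}}{7} = -4 - \frac{i \sqrt{5}}{42}$)
$m = 64$ ($m = 8^{2} = 64$)
$I = \frac{6}{57 - \frac{i \sqrt{5}}{42}}$ ($I = \frac{6}{-3 + \left(\left(-4 - \frac{i \sqrt{5}}{42}\right) + 64\right)} = \frac{6}{-3 + \left(60 - \frac{i \sqrt{5}}{42}\right)} = \frac{6}{57 - \frac{i \sqrt{5}}{42}} \approx 0.10526 + 9.8319 \cdot 10^{-5} i$)
$\frac{1}{I} = \frac{1}{\frac{603288}{5731241} + \frac{252 i \sqrt{5}}{5731241}}$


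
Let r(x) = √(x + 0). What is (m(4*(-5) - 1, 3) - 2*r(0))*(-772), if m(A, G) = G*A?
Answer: 48636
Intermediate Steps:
r(x) = √x
m(A, G) = A*G
(m(4*(-5) - 1, 3) - 2*r(0))*(-772) = ((4*(-5) - 1)*3 - 2*√0)*(-772) = ((-20 - 1)*3 - 2*0)*(-772) = (-21*3 + 0)*(-772) = (-63 + 0)*(-772) = -63*(-772) = 48636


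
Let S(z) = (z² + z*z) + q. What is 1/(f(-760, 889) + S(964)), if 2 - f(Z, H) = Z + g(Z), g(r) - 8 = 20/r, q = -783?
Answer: 38/70625395 ≈ 5.3805e-7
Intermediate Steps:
g(r) = 8 + 20/r
S(z) = -783 + 2*z² (S(z) = (z² + z*z) - 783 = (z² + z²) - 783 = 2*z² - 783 = -783 + 2*z²)
f(Z, H) = -6 - Z - 20/Z (f(Z, H) = 2 - (Z + (8 + 20/Z)) = 2 - (8 + Z + 20/Z) = 2 + (-8 - Z - 20/Z) = -6 - Z - 20/Z)
1/(f(-760, 889) + S(964)) = 1/((-6 - 1*(-760) - 20/(-760)) + (-783 + 2*964²)) = 1/((-6 + 760 - 20*(-1/760)) + (-783 + 2*929296)) = 1/((-6 + 760 + 1/38) + (-783 + 1858592)) = 1/(28653/38 + 1857809) = 1/(70625395/38) = 38/70625395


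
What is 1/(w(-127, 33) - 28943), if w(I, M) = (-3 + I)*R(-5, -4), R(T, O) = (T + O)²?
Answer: -1/39473 ≈ -2.5334e-5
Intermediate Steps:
R(T, O) = (O + T)²
w(I, M) = -243 + 81*I (w(I, M) = (-3 + I)*(-4 - 5)² = (-3 + I)*(-9)² = (-3 + I)*81 = -243 + 81*I)
1/(w(-127, 33) - 28943) = 1/((-243 + 81*(-127)) - 28943) = 1/((-243 - 10287) - 28943) = 1/(-10530 - 28943) = 1/(-39473) = -1/39473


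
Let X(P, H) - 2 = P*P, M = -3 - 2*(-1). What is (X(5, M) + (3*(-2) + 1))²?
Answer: 484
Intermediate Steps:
M = -1 (M = -3 + 2 = -1)
X(P, H) = 2 + P² (X(P, H) = 2 + P*P = 2 + P²)
(X(5, M) + (3*(-2) + 1))² = ((2 + 5²) + (3*(-2) + 1))² = ((2 + 25) + (-6 + 1))² = (27 - 5)² = 22² = 484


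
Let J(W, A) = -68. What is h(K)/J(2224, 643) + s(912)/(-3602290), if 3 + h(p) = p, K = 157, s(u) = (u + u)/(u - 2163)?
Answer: -57832954469/25536633810 ≈ -2.2647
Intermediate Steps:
s(u) = 2*u/(-2163 + u) (s(u) = (2*u)/(-2163 + u) = 2*u/(-2163 + u))
h(p) = -3 + p
h(K)/J(2224, 643) + s(912)/(-3602290) = (-3 + 157)/(-68) + (2*912/(-2163 + 912))/(-3602290) = 154*(-1/68) + (2*912/(-1251))*(-1/3602290) = -77/34 + (2*912*(-1/1251))*(-1/3602290) = -77/34 - 608/417*(-1/3602290) = -77/34 + 304/751077465 = -57832954469/25536633810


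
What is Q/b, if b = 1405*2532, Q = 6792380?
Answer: 339619/177873 ≈ 1.9093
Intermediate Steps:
b = 3557460
Q/b = 6792380/3557460 = 6792380*(1/3557460) = 339619/177873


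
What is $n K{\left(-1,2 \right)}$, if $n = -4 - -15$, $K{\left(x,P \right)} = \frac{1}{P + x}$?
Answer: $11$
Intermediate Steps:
$n = 11$ ($n = -4 + 15 = 11$)
$n K{\left(-1,2 \right)} = \frac{11}{2 - 1} = \frac{11}{1} = 11 \cdot 1 = 11$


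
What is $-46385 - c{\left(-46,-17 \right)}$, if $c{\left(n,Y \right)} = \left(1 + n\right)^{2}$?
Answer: $-48410$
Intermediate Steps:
$-46385 - c{\left(-46,-17 \right)} = -46385 - \left(1 - 46\right)^{2} = -46385 - \left(-45\right)^{2} = -46385 - 2025 = -48410$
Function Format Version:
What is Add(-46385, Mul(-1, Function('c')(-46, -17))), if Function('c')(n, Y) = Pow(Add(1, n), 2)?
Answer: -48410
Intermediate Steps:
Add(-46385, Mul(-1, Function('c')(-46, -17))) = Add(-46385, Mul(-1, Pow(Add(1, -46), 2))) = Add(-46385, Mul(-1, Pow(-45, 2))) = Add(-46385, Mul(-1, 2025)) = Add(-46385, -2025) = -48410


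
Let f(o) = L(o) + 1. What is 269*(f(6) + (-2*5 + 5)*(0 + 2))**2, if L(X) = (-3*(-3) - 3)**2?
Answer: 196101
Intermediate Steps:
L(X) = 36 (L(X) = (9 - 3)**2 = 6**2 = 36)
f(o) = 37 (f(o) = 36 + 1 = 37)
269*(f(6) + (-2*5 + 5)*(0 + 2))**2 = 269*(37 + (-2*5 + 5)*(0 + 2))**2 = 269*(37 + (-10 + 5)*2)**2 = 269*(37 - 5*2)**2 = 269*(37 - 10)**2 = 269*27**2 = 269*729 = 196101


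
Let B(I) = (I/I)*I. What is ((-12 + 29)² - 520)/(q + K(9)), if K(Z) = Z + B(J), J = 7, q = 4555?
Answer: -33/653 ≈ -0.050536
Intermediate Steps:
B(I) = I (B(I) = 1*I = I)
K(Z) = 7 + Z (K(Z) = Z + 7 = 7 + Z)
((-12 + 29)² - 520)/(q + K(9)) = ((-12 + 29)² - 520)/(4555 + (7 + 9)) = (17² - 520)/(4555 + 16) = (289 - 520)/4571 = -231*1/4571 = -33/653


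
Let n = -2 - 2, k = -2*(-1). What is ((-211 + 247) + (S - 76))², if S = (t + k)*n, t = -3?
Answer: 1296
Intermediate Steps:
k = 2
n = -4
S = 4 (S = (-3 + 2)*(-4) = -1*(-4) = 4)
((-211 + 247) + (S - 76))² = ((-211 + 247) + (4 - 76))² = (36 - 72)² = (-36)² = 1296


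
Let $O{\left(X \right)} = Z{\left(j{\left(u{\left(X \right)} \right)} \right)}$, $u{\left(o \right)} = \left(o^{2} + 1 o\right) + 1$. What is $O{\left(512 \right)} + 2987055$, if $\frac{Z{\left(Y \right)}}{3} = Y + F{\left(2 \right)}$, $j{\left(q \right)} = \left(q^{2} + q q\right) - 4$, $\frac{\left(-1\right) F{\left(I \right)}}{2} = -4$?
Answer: $413935184961$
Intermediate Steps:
$F{\left(I \right)} = 8$ ($F{\left(I \right)} = \left(-2\right) \left(-4\right) = 8$)
$u{\left(o \right)} = 1 + o + o^{2}$ ($u{\left(o \right)} = \left(o^{2} + o\right) + 1 = \left(o + o^{2}\right) + 1 = 1 + o + o^{2}$)
$j{\left(q \right)} = -4 + 2 q^{2}$ ($j{\left(q \right)} = \left(q^{2} + q^{2}\right) - 4 = 2 q^{2} - 4 = -4 + 2 q^{2}$)
$Z{\left(Y \right)} = 24 + 3 Y$ ($Z{\left(Y \right)} = 3 \left(Y + 8\right) = 3 \left(8 + Y\right) = 24 + 3 Y$)
$O{\left(X \right)} = 12 + 6 \left(1 + X + X^{2}\right)^{2}$ ($O{\left(X \right)} = 24 + 3 \left(-4 + 2 \left(1 + X + X^{2}\right)^{2}\right) = 24 + \left(-12 + 6 \left(1 + X + X^{2}\right)^{2}\right) = 12 + 6 \left(1 + X + X^{2}\right)^{2}$)
$O{\left(512 \right)} + 2987055 = \left(12 + 6 \left(1 + 512 + 512^{2}\right)^{2}\right) + 2987055 = \left(12 + 6 \left(1 + 512 + 262144\right)^{2}\right) + 2987055 = \left(12 + 6 \cdot 262657^{2}\right) + 2987055 = \left(12 + 6 \cdot 68988699649\right) + 2987055 = \left(12 + 413932197894\right) + 2987055 = 413932197906 + 2987055 = 413935184961$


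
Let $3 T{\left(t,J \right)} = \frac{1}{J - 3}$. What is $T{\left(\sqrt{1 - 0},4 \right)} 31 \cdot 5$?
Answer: $\frac{155}{3} \approx 51.667$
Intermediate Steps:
$T{\left(t,J \right)} = \frac{1}{3 \left(-3 + J\right)}$ ($T{\left(t,J \right)} = \frac{1}{3 \left(J - 3\right)} = \frac{1}{3 \left(-3 + J\right)}$)
$T{\left(\sqrt{1 - 0},4 \right)} 31 \cdot 5 = \frac{1}{3 \left(-3 + 4\right)} 31 \cdot 5 = \frac{1}{3 \cdot 1} \cdot 31 \cdot 5 = \frac{1}{3} \cdot 1 \cdot 31 \cdot 5 = \frac{1}{3} \cdot 31 \cdot 5 = \frac{31}{3} \cdot 5 = \frac{155}{3}$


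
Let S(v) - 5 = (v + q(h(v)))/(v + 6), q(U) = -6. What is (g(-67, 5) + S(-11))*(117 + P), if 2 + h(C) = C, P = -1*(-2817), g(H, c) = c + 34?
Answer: 695358/5 ≈ 1.3907e+5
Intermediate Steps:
g(H, c) = 34 + c
P = 2817
h(C) = -2 + C
S(v) = 5 + (-6 + v)/(6 + v) (S(v) = 5 + (v - 6)/(v + 6) = 5 + (-6 + v)/(6 + v))
(g(-67, 5) + S(-11))*(117 + P) = ((34 + 5) + 6*(4 - 11)/(6 - 11))*(117 + 2817) = (39 + 6*(-7)/(-5))*2934 = (39 + 6*(-⅕)*(-7))*2934 = (39 + 42/5)*2934 = (237/5)*2934 = 695358/5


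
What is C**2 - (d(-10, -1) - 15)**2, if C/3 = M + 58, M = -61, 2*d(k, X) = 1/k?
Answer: -58201/400 ≈ -145.50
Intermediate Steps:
d(k, X) = 1/(2*k)
C = -9 (C = 3*(-61 + 58) = 3*(-3) = -9)
C**2 - (d(-10, -1) - 15)**2 = (-9)**2 - ((1/2)/(-10) - 15)**2 = 81 - ((1/2)*(-1/10) - 15)**2 = 81 - (-1/20 - 15)**2 = 81 - (-301/20)**2 = 81 - 1*90601/400 = 81 - 90601/400 = -58201/400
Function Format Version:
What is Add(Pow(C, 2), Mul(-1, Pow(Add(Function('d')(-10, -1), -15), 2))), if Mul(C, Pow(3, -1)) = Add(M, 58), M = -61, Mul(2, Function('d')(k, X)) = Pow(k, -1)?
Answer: Rational(-58201, 400) ≈ -145.50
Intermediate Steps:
Function('d')(k, X) = Mul(Rational(1, 2), Pow(k, -1))
C = -9 (C = Mul(3, Add(-61, 58)) = Mul(3, -3) = -9)
Add(Pow(C, 2), Mul(-1, Pow(Add(Function('d')(-10, -1), -15), 2))) = Add(Pow(-9, 2), Mul(-1, Pow(Add(Mul(Rational(1, 2), Pow(-10, -1)), -15), 2))) = Add(81, Mul(-1, Pow(Add(Mul(Rational(1, 2), Rational(-1, 10)), -15), 2))) = Add(81, Mul(-1, Pow(Add(Rational(-1, 20), -15), 2))) = Add(81, Mul(-1, Pow(Rational(-301, 20), 2))) = Add(81, Mul(-1, Rational(90601, 400))) = Add(81, Rational(-90601, 400)) = Rational(-58201, 400)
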